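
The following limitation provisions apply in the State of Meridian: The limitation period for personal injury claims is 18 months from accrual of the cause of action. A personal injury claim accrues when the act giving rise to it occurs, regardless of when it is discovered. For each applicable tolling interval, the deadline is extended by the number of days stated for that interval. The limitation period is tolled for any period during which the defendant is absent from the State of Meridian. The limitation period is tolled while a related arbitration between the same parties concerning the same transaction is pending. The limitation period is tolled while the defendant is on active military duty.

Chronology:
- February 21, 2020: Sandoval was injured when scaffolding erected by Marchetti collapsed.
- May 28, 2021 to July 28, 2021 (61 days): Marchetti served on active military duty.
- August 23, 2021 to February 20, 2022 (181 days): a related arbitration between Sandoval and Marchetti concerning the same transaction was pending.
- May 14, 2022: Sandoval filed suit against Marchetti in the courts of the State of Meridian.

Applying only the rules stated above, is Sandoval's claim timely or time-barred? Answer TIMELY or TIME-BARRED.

TIME-BARRED

The claim accrued on February 21, 2020, when the wrongful act occurred.
18 months from February 21, 2020 is August 21, 2021.
Because the defendant's active military service ran from May 28, 2021 to July 28, 2021, the deadline is extended by 61 days to October 21, 2021.
The pending related arbitration from August 23, 2021 to February 20, 2022 tolled the period for 181 days, extending the deadline to April 20, 2022.
Sandoval filed on May 14, 2022, after the April 20, 2022 deadline, so the action is time-barred.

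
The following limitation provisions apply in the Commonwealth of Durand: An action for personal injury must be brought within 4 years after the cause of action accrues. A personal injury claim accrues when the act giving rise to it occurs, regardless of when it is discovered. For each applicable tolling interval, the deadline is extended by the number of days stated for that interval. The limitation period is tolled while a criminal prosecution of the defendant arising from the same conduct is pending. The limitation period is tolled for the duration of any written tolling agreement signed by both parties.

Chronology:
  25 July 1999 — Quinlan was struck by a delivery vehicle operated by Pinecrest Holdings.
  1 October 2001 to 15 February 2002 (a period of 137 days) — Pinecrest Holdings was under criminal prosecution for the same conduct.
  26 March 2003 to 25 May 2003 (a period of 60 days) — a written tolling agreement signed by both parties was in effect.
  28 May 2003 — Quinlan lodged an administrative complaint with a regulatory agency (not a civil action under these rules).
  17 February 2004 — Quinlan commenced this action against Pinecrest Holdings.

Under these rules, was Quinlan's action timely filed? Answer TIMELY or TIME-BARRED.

TIME-BARRED

The limitation period began to run on 25 July 1999.
4 years from 25 July 1999 is 25 July 2003.
Because the pending criminal prosecution ran from 1 October 2001 to 15 February 2002, the deadline is extended by 137 days to 9 December 2003.
The period was tolled for 60 days by the written tolling agreement (26 March 2003 to 25 May 2003), pushing the deadline to 7 February 2004.
Nothing else in the chronology tolls or restarts the period.
Quinlan filed on 17 February 2004, after the 7 February 2004 deadline, so the action is time-barred.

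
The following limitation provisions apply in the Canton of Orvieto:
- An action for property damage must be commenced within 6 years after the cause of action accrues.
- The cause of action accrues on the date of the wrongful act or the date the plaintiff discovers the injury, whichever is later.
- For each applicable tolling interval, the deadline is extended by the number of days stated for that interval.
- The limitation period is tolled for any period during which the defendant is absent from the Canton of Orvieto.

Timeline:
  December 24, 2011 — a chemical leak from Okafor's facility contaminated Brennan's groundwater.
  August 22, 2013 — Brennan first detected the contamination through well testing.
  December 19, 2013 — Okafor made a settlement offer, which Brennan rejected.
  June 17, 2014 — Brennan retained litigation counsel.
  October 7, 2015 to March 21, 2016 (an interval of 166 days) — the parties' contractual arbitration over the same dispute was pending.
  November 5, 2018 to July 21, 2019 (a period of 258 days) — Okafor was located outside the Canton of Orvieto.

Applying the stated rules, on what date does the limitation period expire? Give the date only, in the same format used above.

Taking the later of the act (December 24, 2011) and discovery (August 22, 2013), the claim accrued on August 22, 2013.
6 years from August 22, 2013 is August 22, 2019.
The period was tolled for 258 days by the defendant's absence from the jurisdiction (November 5, 2018 to July 21, 2019), pushing the deadline to May 6, 2020.
The pending related arbitration from October 7, 2015 to March 21, 2016 does not toll the period, because no stated rule makes a pending arbitration a tolling event.
None of the other events listed affects the running of the period under the stated rules.

May 6, 2020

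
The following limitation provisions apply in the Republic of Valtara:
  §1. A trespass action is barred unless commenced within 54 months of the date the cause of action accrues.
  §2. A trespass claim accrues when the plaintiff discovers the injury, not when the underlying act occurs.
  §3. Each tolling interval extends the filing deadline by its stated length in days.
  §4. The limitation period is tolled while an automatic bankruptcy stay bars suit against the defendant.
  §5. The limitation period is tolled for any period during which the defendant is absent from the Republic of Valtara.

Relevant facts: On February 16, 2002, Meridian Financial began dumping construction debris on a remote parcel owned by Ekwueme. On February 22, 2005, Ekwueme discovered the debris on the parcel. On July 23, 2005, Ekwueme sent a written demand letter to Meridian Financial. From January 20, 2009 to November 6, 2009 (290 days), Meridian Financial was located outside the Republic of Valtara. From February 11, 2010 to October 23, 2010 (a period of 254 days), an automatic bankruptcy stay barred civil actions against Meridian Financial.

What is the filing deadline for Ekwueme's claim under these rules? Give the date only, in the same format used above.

Under the discovery rule, the claim accrued on February 22, 2005, when Ekwueme discovered the injury — not on the February 16, 2002 date of the underlying act.
54 months from February 22, 2005 is August 22, 2009.
The period was tolled for 290 days by the defendant's absence from the jurisdiction (January 20, 2009 to November 6, 2009), pushing the deadline to June 8, 2010.
Because the automatic bankruptcy stay ran from February 11, 2010 to October 23, 2010, the deadline is extended by 254 days to February 17, 2011.
None of the other events listed affects the running of the period under the stated rules.

February 17, 2011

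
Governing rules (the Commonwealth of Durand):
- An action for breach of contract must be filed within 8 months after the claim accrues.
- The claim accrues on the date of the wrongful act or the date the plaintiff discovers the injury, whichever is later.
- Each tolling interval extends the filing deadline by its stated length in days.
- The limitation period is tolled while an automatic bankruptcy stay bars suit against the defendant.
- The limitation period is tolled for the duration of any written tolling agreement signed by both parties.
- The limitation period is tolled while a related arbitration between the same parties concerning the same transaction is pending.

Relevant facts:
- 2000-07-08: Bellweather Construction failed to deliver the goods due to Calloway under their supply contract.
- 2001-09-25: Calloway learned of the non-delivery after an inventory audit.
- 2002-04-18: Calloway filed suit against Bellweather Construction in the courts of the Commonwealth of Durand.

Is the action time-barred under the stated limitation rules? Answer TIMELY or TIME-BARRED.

TIMELY

The claim accrued on 2001-09-25 — the later of the 2000-07-08 act and the 2001-09-25 discovery.
Adding the 8 months base period to 2001-09-25 gives a deadline of 2002-05-25, before any tolling.
Filing on 2002-04-18 beat the 2002-05-25 deadline — the action is timely.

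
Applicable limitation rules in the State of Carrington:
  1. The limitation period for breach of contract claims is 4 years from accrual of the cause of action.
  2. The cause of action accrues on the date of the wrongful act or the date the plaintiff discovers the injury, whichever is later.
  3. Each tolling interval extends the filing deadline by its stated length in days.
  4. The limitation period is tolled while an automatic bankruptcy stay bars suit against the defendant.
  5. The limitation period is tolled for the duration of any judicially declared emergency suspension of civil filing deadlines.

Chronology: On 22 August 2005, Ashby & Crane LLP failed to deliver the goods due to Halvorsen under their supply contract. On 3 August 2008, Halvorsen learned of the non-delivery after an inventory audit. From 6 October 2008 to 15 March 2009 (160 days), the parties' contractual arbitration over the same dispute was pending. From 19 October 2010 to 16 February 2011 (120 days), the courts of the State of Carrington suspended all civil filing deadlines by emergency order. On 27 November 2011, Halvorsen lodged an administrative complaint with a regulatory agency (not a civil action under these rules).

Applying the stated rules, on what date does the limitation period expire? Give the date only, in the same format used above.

1 December 2012

The claim accrued on 3 August 2008 — the later of the 22 August 2005 act and the 3 August 2008 discovery.
Adding the 4 years base period to 3 August 2008 gives a deadline of 3 August 2012, before any tolling.
The emergency suspension of filing deadlines from 19 October 2010 to 16 February 2011 tolled the period for 120 days, extending the deadline to 1 December 2012.
No stated provision tolls the period for a pending arbitration, so the interval from 6 October 2008 to 15 March 2009 has no effect on the deadline.
Nothing else in the chronology tolls or restarts the period.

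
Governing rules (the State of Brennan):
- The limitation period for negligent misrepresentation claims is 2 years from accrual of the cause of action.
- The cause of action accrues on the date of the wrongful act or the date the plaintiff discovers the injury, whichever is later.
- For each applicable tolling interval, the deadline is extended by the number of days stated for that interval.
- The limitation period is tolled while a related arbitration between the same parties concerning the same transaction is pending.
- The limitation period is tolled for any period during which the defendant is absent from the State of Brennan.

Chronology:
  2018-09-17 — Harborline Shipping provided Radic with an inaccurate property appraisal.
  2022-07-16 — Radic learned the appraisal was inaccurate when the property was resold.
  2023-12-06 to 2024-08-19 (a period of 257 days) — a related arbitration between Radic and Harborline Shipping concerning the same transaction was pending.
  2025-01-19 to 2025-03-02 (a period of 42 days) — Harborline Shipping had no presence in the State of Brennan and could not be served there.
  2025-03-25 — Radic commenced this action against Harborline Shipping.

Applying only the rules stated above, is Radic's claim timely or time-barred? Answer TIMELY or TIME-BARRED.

Because discovery on 2022-07-16 post-dates the 2018-09-17 act, accrual under the later-of rule falls on 2022-07-16.
2 years from 2022-07-16 is 2024-07-16.
Because the pending related arbitration ran from 2023-12-06 to 2024-08-19, the deadline is extended by 257 days to 2025-03-30.
Because the defendant's absence from the jurisdiction ran from 2025-01-19 to 2025-03-02, the deadline is extended by 42 days to 2025-05-11.
The 2025-03-25 filing precedes the 2025-05-11 deadline; the claim is timely.

TIMELY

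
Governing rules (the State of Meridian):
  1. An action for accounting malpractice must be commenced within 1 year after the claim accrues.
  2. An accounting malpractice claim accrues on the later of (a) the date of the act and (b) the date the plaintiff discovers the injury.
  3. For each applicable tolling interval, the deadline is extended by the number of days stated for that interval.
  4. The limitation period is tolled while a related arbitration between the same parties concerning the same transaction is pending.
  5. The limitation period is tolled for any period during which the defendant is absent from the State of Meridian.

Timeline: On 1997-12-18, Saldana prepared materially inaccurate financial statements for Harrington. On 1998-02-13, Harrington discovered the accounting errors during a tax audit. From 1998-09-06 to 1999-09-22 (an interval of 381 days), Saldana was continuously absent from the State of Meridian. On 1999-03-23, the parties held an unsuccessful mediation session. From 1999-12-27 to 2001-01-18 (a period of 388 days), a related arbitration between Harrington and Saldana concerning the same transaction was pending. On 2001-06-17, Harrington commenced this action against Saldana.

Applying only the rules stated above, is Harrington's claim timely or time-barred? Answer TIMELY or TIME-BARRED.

Because discovery on 1998-02-13 post-dates the 1997-12-18 act, accrual under the later-of rule falls on 1998-02-13.
Adding the 1 year base period to 1998-02-13 gives a deadline of 1999-02-13, before any tolling.
The defendant's absence from the jurisdiction from 1998-09-06 to 1999-09-22 tolled the period for 381 days, extending the deadline to 2000-02-29.
The pending related arbitration from 1999-12-27 to 2001-01-18 tolled the period for 388 days, extending the deadline to 2001-03-23.
The other events in the timeline have no effect on the limitation period under the stated rules.
The 2001-06-17 filing falls after the 2001-03-23 deadline; the claim is time-barred.

TIME-BARRED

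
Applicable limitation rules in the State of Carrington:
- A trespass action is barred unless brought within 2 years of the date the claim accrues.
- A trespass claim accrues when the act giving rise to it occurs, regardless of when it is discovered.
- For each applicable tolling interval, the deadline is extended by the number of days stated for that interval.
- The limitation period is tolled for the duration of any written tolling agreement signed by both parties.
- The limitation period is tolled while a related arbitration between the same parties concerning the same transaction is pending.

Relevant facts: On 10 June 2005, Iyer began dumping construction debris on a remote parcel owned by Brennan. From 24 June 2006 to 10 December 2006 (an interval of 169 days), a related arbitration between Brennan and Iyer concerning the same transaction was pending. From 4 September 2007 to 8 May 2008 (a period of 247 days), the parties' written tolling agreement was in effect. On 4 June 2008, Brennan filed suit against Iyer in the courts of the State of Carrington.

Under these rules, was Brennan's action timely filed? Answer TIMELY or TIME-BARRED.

The claim accrued on 10 June 2005, when the wrongful act occurred.
2 years from 10 June 2005 is 10 June 2007.
The pending related arbitration from 24 June 2006 to 10 December 2006 tolled the period for 169 days, extending the deadline to 26 November 2007.
Because the written tolling agreement ran from 4 September 2007 to 8 May 2008, the deadline is extended by 247 days to 30 July 2008.
Filing on 4 June 2008 beat the 30 July 2008 deadline — the action is timely.

TIMELY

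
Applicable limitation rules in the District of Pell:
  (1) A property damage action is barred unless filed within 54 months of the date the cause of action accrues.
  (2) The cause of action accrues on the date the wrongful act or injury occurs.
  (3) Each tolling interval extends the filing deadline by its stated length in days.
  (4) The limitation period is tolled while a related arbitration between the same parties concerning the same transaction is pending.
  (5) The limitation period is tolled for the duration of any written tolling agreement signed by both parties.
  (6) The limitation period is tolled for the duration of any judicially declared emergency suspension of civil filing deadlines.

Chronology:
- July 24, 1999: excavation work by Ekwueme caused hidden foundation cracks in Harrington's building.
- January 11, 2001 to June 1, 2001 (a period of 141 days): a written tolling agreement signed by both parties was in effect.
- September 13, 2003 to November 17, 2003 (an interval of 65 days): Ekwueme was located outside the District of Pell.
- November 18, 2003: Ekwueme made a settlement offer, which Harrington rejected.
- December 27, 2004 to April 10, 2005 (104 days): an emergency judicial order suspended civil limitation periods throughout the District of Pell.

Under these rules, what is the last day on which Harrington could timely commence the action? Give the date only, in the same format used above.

June 13, 2004

The claim accrued on July 24, 1999, when the wrongful act occurred.
54 months from July 24, 1999 is January 24, 2004.
The period was tolled for 141 days by the written tolling agreement (January 11, 2001 to June 1, 2001), pushing the deadline to June 13, 2004.
By the time the emergency suspension of filing deadlines began on December 27, 2004, the limitation period had already expired on June 13, 2004; that interval cannot revive it.
The defendant's absence from the jurisdiction from September 13, 2003 to November 17, 2003 does not toll the period, because no stated rule makes the defendant's absence a tolling event.
None of the other events listed affects the running of the period under the stated rules.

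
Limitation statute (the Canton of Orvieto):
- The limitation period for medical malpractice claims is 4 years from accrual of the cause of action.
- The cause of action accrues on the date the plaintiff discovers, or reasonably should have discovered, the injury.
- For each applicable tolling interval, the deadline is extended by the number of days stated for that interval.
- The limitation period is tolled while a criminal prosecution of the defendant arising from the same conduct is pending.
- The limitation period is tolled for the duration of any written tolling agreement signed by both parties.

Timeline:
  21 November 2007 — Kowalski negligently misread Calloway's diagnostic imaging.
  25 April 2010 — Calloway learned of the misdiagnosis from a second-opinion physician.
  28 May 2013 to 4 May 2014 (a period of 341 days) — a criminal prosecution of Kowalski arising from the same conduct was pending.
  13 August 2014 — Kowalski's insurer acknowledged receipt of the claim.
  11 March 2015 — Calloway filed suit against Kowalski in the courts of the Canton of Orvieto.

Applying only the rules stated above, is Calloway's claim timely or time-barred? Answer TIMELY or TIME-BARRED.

TIMELY

Accrual is tied to discovery, so the period began on 25 April 2010 rather than on 21 November 2007 when the act occurred.
4 years from 25 April 2010 is 25 April 2014.
The pending criminal prosecution from 28 May 2013 to 4 May 2014 tolled the period for 341 days, extending the deadline to 1 April 2015.
Nothing else in the chronology tolls or restarts the period.
The 11 March 2015 filing precedes the 1 April 2015 deadline; the claim is timely.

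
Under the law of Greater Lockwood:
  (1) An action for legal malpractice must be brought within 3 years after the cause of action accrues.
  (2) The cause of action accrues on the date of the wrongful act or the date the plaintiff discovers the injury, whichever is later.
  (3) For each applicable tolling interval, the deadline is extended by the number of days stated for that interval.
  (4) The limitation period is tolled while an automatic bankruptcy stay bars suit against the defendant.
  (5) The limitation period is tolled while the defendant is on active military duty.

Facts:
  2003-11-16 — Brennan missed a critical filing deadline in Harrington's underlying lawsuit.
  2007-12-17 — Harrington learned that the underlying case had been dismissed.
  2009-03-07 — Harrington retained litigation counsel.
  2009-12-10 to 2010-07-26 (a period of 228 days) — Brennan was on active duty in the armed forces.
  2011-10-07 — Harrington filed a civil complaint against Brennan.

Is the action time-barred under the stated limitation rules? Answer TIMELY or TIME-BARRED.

The claim accrued on 2007-12-17 — the later of the 2003-11-16 act and the 2007-12-17 discovery.
3 years from 2007-12-17 is 2010-12-17.
The defendant's active military service from 2009-12-10 to 2010-07-26 tolled the period for 228 days, extending the deadline to 2011-08-02.
None of the other events listed affects the running of the period under the stated rules.
Harrington filed on 2011-10-07, after the 2011-08-02 deadline, so the action is time-barred.

TIME-BARRED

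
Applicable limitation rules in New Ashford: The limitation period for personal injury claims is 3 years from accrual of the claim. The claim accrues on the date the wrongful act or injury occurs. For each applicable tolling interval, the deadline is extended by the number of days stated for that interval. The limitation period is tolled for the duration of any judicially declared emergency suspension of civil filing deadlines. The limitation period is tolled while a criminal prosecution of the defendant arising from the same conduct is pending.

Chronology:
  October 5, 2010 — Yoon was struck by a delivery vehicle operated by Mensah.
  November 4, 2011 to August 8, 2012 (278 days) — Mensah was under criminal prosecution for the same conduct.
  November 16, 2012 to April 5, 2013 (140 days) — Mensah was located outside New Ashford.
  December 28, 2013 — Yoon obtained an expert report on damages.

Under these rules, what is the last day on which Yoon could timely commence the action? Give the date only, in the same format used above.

The claim accrued on October 5, 2010, the date of the act.
The untolled deadline — 3 years after October 5, 2010 — is October 5, 2013.
Because the pending criminal prosecution ran from November 4, 2011 to August 8, 2012, the deadline is extended by 278 days to July 10, 2014.
No stated provision tolls the period for the defendant's absence, so the interval from November 16, 2012 to April 5, 2013 has no effect on the deadline.
None of the other events listed affects the running of the period under the stated rules.

July 10, 2014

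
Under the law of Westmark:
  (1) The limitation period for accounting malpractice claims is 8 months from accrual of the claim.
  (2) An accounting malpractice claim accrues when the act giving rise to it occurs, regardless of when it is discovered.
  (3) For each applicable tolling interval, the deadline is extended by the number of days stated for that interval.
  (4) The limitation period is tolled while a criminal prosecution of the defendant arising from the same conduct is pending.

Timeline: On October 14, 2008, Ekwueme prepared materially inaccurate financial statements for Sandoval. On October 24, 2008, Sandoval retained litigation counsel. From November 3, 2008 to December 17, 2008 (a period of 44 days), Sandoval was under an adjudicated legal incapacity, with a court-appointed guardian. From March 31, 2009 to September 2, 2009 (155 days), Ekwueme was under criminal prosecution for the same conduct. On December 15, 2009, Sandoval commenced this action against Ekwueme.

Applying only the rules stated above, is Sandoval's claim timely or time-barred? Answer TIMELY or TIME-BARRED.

The claim accrued on October 14, 2008, the date of the act.
Adding the 8 months base period to October 14, 2008 gives a deadline of June 14, 2009, before any tolling.
Because the pending criminal prosecution ran from March 31, 2009 to September 2, 2009, the deadline is extended by 155 days to November 16, 2009.
No stated provision tolls the period for the plaintiff's incapacity, so the interval from November 3, 2008 to December 17, 2008 has no effect on the deadline.
The other events in the timeline have no effect on the limitation period under the stated rules.
Filing on December 15, 2009 missed the November 16, 2009 deadline — the action is time-barred.

TIME-BARRED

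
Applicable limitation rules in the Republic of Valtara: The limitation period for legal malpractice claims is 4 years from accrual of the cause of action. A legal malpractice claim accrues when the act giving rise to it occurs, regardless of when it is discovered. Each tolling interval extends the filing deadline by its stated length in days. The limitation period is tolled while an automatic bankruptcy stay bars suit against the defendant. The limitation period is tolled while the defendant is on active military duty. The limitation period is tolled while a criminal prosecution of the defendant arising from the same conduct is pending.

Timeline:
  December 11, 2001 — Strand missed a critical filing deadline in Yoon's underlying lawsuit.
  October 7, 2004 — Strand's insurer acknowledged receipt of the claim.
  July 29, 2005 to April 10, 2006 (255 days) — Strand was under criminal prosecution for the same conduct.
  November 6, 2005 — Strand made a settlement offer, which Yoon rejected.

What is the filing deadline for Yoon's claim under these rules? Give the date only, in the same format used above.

The claim accrued on December 11, 2001, when the wrongful act occurred.
The untolled deadline — 4 years after December 11, 2001 — is December 11, 2005.
The period was tolled for 255 days by the pending criminal prosecution (July 29, 2005 to April 10, 2006), pushing the deadline to August 23, 2006.
The other events in the timeline have no effect on the limitation period under the stated rules.

August 23, 2006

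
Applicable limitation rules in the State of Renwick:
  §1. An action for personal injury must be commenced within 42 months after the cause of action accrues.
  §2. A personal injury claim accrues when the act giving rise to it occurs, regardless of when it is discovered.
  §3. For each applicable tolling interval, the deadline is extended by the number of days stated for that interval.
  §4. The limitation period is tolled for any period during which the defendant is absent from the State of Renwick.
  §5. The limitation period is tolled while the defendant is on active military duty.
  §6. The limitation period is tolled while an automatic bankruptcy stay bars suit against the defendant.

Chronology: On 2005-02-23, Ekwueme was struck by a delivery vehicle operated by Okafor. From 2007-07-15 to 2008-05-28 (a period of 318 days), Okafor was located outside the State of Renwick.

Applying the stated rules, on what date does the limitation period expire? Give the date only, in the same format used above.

The claim accrued on 2005-02-23, when the wrongful act occurred.
The untolled deadline — 42 months after 2005-02-23 — is 2008-08-23.
The defendant's absence from the jurisdiction from 2007-07-15 to 2008-05-28 tolled the period for 318 days, extending the deadline to 2009-07-07.

2009-07-07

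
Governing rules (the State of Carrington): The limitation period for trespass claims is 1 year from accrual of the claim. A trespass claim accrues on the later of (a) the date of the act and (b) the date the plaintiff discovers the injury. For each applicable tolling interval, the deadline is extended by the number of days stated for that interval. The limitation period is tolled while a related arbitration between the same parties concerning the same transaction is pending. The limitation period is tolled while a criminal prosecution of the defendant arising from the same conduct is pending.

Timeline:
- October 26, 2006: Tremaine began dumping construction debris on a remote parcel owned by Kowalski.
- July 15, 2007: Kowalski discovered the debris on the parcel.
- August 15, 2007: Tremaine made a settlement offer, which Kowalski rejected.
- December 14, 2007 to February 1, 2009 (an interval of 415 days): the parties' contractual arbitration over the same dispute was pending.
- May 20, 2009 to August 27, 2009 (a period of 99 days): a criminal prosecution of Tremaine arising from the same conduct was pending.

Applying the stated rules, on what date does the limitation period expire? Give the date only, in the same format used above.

December 11, 2009

Taking the later of the act (October 26, 2006) and discovery (July 15, 2007), the claim accrued on July 15, 2007.
Adding the 1 year base period to July 15, 2007 gives a deadline of July 15, 2008, before any tolling.
The pending related arbitration from December 14, 2007 to February 1, 2009 tolled the period for 415 days, extending the deadline to September 3, 2009.
The period was tolled for 99 days by the pending criminal prosecution (May 20, 2009 to August 27, 2009), pushing the deadline to December 11, 2009.
The other events in the timeline have no effect on the limitation period under the stated rules.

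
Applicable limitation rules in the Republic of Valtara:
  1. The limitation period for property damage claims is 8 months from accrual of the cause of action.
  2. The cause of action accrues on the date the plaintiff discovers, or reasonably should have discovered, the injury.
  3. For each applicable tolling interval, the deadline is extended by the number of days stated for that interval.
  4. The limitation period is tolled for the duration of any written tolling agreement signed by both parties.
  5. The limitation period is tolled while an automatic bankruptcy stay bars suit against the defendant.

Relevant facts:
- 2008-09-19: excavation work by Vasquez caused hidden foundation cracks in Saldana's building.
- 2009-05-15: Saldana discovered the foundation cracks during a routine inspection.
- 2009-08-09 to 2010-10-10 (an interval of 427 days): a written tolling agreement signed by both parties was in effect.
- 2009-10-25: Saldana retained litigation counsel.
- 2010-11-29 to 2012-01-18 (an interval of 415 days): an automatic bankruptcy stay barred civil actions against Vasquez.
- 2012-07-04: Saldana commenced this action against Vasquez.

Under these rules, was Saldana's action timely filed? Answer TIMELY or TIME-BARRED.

TIME-BARRED

Accrual is tied to discovery, so the period began on 2009-05-15 rather than on 2008-09-19 when the act occurred.
8 months from 2009-05-15 is 2010-01-15.
The period was tolled for 427 days by the written tolling agreement (2009-08-09 to 2010-10-10), pushing the deadline to 2011-03-18.
The period was tolled for 415 days by the automatic bankruptcy stay (2010-11-29 to 2012-01-18), pushing the deadline to 2012-05-06.
None of the other events listed affects the running of the period under the stated rules.
Filing on 2012-07-04 missed the 2012-05-06 deadline — the action is time-barred.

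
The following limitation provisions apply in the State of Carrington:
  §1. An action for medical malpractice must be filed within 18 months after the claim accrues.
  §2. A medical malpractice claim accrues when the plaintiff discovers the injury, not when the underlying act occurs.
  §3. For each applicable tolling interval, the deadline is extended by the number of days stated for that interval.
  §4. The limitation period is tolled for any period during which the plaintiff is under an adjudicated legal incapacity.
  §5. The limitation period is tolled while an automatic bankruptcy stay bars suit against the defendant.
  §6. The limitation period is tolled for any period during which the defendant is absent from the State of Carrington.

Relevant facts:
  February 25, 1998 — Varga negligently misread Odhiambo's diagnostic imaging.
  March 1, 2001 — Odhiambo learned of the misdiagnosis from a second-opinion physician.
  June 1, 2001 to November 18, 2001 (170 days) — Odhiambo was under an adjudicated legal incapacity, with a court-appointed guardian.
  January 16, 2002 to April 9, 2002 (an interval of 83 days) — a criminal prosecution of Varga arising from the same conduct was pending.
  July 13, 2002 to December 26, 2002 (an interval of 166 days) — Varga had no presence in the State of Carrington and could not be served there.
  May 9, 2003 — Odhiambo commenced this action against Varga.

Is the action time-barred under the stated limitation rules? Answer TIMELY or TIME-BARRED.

Accrual is tied to discovery, so the period began on March 1, 2001 rather than on February 25, 1998 when the act occurred.
The untolled deadline — 18 months after March 1, 2001 — is September 1, 2002.
The period was tolled for 170 days by the plaintiff's legal incapacity (June 1, 2001 to November 18, 2001), pushing the deadline to February 18, 2003.
The defendant's absence from the jurisdiction from July 13, 2002 to December 26, 2002 tolled the period for 166 days, extending the deadline to August 3, 2003.
No stated provision tolls the period for a criminal prosecution, so the interval from January 16, 2002 to April 9, 2002 has no effect on the deadline.
Filing on May 9, 2003 beat the August 3, 2003 deadline — the action is timely.

TIMELY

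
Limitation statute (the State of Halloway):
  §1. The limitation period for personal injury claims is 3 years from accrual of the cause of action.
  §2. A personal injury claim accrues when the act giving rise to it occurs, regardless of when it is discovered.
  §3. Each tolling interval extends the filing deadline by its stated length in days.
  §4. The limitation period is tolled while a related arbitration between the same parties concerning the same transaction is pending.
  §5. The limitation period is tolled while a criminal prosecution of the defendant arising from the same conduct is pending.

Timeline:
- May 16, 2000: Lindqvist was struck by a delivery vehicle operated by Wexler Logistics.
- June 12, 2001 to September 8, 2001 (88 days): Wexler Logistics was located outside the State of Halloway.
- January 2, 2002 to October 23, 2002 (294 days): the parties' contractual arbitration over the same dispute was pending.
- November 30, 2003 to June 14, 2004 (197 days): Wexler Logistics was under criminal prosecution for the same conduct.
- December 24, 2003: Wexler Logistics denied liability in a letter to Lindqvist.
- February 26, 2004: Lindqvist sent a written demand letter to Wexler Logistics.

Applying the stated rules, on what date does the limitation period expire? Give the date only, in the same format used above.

September 18, 2004

The cause of action accrued on May 16, 2000, the date of the act.
The untolled deadline — 3 years after May 16, 2000 — is May 16, 2003.
The period was tolled for 294 days by the pending related arbitration (January 2, 2002 to October 23, 2002), pushing the deadline to March 5, 2004.
The pending criminal prosecution from November 30, 2003 to June 14, 2004 tolled the period for 197 days, extending the deadline to September 18, 2004.
No stated provision tolls the period for the defendant's absence, so the interval from June 12, 2001 to September 8, 2001 has no effect on the deadline.
Nothing else in the chronology tolls or restarts the period.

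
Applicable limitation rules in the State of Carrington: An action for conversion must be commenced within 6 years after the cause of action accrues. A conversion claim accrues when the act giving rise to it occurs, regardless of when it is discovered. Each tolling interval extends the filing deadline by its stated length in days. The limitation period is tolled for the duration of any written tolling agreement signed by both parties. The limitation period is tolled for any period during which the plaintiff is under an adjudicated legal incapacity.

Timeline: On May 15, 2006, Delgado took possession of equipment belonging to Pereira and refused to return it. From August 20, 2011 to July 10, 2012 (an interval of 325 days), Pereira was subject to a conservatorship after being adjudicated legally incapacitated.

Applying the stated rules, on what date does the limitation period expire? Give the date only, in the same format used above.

The cause of action accrued on May 15, 2006, the date of the act.
6 years from May 15, 2006 is May 15, 2012.
Because the plaintiff's legal incapacity ran from August 20, 2011 to July 10, 2012, the deadline is extended by 325 days to April 5, 2013.

April 5, 2013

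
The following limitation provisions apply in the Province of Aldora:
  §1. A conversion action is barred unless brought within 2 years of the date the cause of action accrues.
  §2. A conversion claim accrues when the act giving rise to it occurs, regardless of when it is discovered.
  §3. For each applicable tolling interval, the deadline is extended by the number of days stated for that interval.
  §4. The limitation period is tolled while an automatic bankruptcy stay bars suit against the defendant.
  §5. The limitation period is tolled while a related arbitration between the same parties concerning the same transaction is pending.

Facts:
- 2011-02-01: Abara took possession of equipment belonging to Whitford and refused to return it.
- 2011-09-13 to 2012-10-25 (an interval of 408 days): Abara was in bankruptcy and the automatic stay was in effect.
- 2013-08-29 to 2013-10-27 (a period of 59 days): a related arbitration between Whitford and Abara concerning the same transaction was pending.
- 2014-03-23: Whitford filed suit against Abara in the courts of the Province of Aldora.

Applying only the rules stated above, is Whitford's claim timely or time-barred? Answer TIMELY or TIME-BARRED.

The cause of action accrued on 2011-02-01, the date of the act.
The untolled deadline — 2 years after 2011-02-01 — is 2013-02-01.
The period was tolled for 408 days by the automatic bankruptcy stay (2011-09-13 to 2012-10-25), pushing the deadline to 2014-03-16.
The pending related arbitration from 2013-08-29 to 2013-10-27 tolled the period for 59 days, extending the deadline to 2014-05-14.
Filing on 2014-03-23 beat the 2014-05-14 deadline — the action is timely.

TIMELY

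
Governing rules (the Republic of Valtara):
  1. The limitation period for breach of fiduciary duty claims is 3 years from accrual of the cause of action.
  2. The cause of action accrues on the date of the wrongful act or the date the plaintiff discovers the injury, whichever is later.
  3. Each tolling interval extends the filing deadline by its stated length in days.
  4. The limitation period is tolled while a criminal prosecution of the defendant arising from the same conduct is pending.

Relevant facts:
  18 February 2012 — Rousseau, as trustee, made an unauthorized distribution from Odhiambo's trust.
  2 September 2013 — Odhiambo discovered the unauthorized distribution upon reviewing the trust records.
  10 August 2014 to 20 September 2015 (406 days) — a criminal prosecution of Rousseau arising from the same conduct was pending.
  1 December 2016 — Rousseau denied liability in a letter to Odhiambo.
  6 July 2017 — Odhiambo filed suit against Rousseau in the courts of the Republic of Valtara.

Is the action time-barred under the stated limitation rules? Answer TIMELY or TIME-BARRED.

TIMELY

The claim accrued on 2 September 2013 — the later of the 18 February 2012 act and the 2 September 2013 discovery.
The untolled deadline — 3 years after 2 September 2013 — is 2 September 2016.
The period was tolled for 406 days by the pending criminal prosecution (10 August 2014 to 20 September 2015), pushing the deadline to 13 October 2017.
The other events in the timeline have no effect on the limitation period under the stated rules.
The 6 July 2017 filing precedes the 13 October 2017 deadline; the claim is timely.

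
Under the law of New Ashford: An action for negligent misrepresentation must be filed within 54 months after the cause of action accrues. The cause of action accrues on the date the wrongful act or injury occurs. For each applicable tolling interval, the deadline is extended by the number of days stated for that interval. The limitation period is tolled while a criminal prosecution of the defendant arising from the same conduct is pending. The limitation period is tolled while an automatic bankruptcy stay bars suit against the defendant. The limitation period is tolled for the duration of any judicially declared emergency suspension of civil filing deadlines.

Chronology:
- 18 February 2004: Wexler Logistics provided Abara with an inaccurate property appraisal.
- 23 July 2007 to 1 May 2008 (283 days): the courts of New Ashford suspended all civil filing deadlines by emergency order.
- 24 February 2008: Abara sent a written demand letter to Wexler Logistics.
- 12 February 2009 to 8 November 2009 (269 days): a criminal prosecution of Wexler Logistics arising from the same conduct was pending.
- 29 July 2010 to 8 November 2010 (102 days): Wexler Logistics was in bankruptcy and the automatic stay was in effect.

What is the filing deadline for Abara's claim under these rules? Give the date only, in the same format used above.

21 February 2010

The cause of action accrued on 18 February 2004, the date of the act.
The untolled deadline — 54 months after 18 February 2004 — is 18 August 2008.
The period was tolled for 283 days by the emergency suspension of filing deadlines (23 July 2007 to 1 May 2008), pushing the deadline to 28 May 2009.
The pending criminal prosecution from 12 February 2009 to 8 November 2009 tolled the period for 269 days, extending the deadline to 21 February 2010.
The automatic bankruptcy stay from 29 July 2010 to 8 November 2010 began after the period had already run on 21 February 2010, so it has no tolling effect.
The other events in the timeline have no effect on the limitation period under the stated rules.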